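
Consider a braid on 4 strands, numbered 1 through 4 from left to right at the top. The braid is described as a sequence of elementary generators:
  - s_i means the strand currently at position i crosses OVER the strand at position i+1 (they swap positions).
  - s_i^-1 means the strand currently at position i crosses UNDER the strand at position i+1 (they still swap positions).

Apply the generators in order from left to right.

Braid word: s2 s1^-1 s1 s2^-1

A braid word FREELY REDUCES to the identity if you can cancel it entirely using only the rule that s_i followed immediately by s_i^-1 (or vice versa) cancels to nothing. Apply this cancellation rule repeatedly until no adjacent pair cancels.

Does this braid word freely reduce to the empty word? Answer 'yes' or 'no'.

Gen 1 (s2): push. Stack: [s2]
Gen 2 (s1^-1): push. Stack: [s2 s1^-1]
Gen 3 (s1): cancels prior s1^-1. Stack: [s2]
Gen 4 (s2^-1): cancels prior s2. Stack: []
Reduced word: (empty)

Answer: yes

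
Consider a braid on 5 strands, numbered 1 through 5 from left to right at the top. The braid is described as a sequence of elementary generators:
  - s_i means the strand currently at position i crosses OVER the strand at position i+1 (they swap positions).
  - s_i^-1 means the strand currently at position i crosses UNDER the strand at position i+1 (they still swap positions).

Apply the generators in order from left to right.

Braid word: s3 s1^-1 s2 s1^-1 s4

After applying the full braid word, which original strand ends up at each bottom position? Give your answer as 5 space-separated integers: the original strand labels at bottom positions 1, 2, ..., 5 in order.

Gen 1 (s3): strand 3 crosses over strand 4. Perm now: [1 2 4 3 5]
Gen 2 (s1^-1): strand 1 crosses under strand 2. Perm now: [2 1 4 3 5]
Gen 3 (s2): strand 1 crosses over strand 4. Perm now: [2 4 1 3 5]
Gen 4 (s1^-1): strand 2 crosses under strand 4. Perm now: [4 2 1 3 5]
Gen 5 (s4): strand 3 crosses over strand 5. Perm now: [4 2 1 5 3]

Answer: 4 2 1 5 3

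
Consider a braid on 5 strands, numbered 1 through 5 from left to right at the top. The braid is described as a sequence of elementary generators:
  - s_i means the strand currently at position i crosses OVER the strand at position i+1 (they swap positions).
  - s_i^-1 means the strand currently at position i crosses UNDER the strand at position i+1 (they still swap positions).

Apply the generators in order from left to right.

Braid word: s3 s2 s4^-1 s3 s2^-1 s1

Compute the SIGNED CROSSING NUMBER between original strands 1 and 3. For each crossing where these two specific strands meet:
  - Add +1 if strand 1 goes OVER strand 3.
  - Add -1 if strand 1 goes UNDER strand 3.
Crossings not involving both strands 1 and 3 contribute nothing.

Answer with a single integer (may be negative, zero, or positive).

Answer: 0

Derivation:
Gen 1: crossing 3x4. Both 1&3? no. Sum: 0
Gen 2: crossing 2x4. Both 1&3? no. Sum: 0
Gen 3: crossing 3x5. Both 1&3? no. Sum: 0
Gen 4: crossing 2x5. Both 1&3? no. Sum: 0
Gen 5: crossing 4x5. Both 1&3? no. Sum: 0
Gen 6: crossing 1x5. Both 1&3? no. Sum: 0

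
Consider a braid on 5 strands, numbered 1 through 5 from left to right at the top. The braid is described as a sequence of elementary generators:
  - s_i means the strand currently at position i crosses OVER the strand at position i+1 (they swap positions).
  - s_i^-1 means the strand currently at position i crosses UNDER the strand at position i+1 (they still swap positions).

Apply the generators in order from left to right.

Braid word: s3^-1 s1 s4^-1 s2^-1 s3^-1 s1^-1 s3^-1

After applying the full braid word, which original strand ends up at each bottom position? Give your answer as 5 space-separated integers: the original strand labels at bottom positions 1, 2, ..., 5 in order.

Answer: 4 2 1 5 3

Derivation:
Gen 1 (s3^-1): strand 3 crosses under strand 4. Perm now: [1 2 4 3 5]
Gen 2 (s1): strand 1 crosses over strand 2. Perm now: [2 1 4 3 5]
Gen 3 (s4^-1): strand 3 crosses under strand 5. Perm now: [2 1 4 5 3]
Gen 4 (s2^-1): strand 1 crosses under strand 4. Perm now: [2 4 1 5 3]
Gen 5 (s3^-1): strand 1 crosses under strand 5. Perm now: [2 4 5 1 3]
Gen 6 (s1^-1): strand 2 crosses under strand 4. Perm now: [4 2 5 1 3]
Gen 7 (s3^-1): strand 5 crosses under strand 1. Perm now: [4 2 1 5 3]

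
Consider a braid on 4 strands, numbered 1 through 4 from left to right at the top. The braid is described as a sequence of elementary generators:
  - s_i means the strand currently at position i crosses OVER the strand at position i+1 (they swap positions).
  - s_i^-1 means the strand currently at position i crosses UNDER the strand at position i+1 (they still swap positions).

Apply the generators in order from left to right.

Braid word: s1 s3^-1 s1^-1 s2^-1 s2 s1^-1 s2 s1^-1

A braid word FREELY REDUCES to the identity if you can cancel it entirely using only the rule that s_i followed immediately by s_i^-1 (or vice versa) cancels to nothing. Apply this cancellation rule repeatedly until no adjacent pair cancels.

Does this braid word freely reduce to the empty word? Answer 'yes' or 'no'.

Gen 1 (s1): push. Stack: [s1]
Gen 2 (s3^-1): push. Stack: [s1 s3^-1]
Gen 3 (s1^-1): push. Stack: [s1 s3^-1 s1^-1]
Gen 4 (s2^-1): push. Stack: [s1 s3^-1 s1^-1 s2^-1]
Gen 5 (s2): cancels prior s2^-1. Stack: [s1 s3^-1 s1^-1]
Gen 6 (s1^-1): push. Stack: [s1 s3^-1 s1^-1 s1^-1]
Gen 7 (s2): push. Stack: [s1 s3^-1 s1^-1 s1^-1 s2]
Gen 8 (s1^-1): push. Stack: [s1 s3^-1 s1^-1 s1^-1 s2 s1^-1]
Reduced word: s1 s3^-1 s1^-1 s1^-1 s2 s1^-1

Answer: no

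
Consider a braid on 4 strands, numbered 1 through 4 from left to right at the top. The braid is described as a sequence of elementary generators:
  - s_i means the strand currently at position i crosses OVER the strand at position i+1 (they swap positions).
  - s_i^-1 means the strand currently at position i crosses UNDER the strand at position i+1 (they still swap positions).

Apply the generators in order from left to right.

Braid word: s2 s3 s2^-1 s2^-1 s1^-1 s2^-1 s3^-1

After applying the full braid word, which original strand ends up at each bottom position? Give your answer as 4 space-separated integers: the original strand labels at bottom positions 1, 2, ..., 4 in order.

Answer: 3 4 2 1

Derivation:
Gen 1 (s2): strand 2 crosses over strand 3. Perm now: [1 3 2 4]
Gen 2 (s3): strand 2 crosses over strand 4. Perm now: [1 3 4 2]
Gen 3 (s2^-1): strand 3 crosses under strand 4. Perm now: [1 4 3 2]
Gen 4 (s2^-1): strand 4 crosses under strand 3. Perm now: [1 3 4 2]
Gen 5 (s1^-1): strand 1 crosses under strand 3. Perm now: [3 1 4 2]
Gen 6 (s2^-1): strand 1 crosses under strand 4. Perm now: [3 4 1 2]
Gen 7 (s3^-1): strand 1 crosses under strand 2. Perm now: [3 4 2 1]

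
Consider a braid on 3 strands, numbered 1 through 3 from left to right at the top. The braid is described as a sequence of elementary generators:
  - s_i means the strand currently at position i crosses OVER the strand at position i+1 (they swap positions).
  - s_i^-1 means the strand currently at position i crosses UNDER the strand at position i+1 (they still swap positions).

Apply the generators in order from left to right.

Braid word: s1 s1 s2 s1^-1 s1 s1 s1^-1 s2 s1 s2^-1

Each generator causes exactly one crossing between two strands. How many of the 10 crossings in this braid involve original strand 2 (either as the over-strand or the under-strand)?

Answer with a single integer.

Answer: 5

Derivation:
Gen 1: crossing 1x2. Involves strand 2? yes. Count so far: 1
Gen 2: crossing 2x1. Involves strand 2? yes. Count so far: 2
Gen 3: crossing 2x3. Involves strand 2? yes. Count so far: 3
Gen 4: crossing 1x3. Involves strand 2? no. Count so far: 3
Gen 5: crossing 3x1. Involves strand 2? no. Count so far: 3
Gen 6: crossing 1x3. Involves strand 2? no. Count so far: 3
Gen 7: crossing 3x1. Involves strand 2? no. Count so far: 3
Gen 8: crossing 3x2. Involves strand 2? yes. Count so far: 4
Gen 9: crossing 1x2. Involves strand 2? yes. Count so far: 5
Gen 10: crossing 1x3. Involves strand 2? no. Count so far: 5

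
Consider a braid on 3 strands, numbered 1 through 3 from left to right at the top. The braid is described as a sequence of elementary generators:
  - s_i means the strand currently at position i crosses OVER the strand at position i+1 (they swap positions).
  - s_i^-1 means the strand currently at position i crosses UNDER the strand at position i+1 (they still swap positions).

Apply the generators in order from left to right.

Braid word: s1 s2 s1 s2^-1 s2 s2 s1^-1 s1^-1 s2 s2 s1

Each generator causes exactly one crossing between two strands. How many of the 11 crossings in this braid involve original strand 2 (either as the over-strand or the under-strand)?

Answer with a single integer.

Answer: 7

Derivation:
Gen 1: crossing 1x2. Involves strand 2? yes. Count so far: 1
Gen 2: crossing 1x3. Involves strand 2? no. Count so far: 1
Gen 3: crossing 2x3. Involves strand 2? yes. Count so far: 2
Gen 4: crossing 2x1. Involves strand 2? yes. Count so far: 3
Gen 5: crossing 1x2. Involves strand 2? yes. Count so far: 4
Gen 6: crossing 2x1. Involves strand 2? yes. Count so far: 5
Gen 7: crossing 3x1. Involves strand 2? no. Count so far: 5
Gen 8: crossing 1x3. Involves strand 2? no. Count so far: 5
Gen 9: crossing 1x2. Involves strand 2? yes. Count so far: 6
Gen 10: crossing 2x1. Involves strand 2? yes. Count so far: 7
Gen 11: crossing 3x1. Involves strand 2? no. Count so far: 7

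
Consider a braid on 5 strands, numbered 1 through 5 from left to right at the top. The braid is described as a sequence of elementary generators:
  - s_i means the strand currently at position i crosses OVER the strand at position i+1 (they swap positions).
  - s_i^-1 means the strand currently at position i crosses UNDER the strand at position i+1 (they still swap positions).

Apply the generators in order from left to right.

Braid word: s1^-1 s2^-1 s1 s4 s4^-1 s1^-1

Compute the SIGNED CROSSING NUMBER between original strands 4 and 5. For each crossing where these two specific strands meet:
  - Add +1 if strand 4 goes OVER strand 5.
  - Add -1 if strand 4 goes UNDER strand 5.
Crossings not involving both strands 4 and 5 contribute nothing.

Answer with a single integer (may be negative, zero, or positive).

Answer: 2

Derivation:
Gen 1: crossing 1x2. Both 4&5? no. Sum: 0
Gen 2: crossing 1x3. Both 4&5? no. Sum: 0
Gen 3: crossing 2x3. Both 4&5? no. Sum: 0
Gen 4: 4 over 5. Both 4&5? yes. Contrib: +1. Sum: 1
Gen 5: 5 under 4. Both 4&5? yes. Contrib: +1. Sum: 2
Gen 6: crossing 3x2. Both 4&5? no. Sum: 2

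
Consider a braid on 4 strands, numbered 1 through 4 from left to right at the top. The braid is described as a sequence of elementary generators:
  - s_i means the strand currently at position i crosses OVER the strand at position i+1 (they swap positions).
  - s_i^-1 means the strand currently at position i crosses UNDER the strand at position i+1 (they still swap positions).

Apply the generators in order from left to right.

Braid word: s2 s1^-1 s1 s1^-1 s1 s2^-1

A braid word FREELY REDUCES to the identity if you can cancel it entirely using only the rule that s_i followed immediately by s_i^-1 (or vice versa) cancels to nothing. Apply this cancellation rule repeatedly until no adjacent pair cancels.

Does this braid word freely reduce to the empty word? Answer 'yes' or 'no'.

Gen 1 (s2): push. Stack: [s2]
Gen 2 (s1^-1): push. Stack: [s2 s1^-1]
Gen 3 (s1): cancels prior s1^-1. Stack: [s2]
Gen 4 (s1^-1): push. Stack: [s2 s1^-1]
Gen 5 (s1): cancels prior s1^-1. Stack: [s2]
Gen 6 (s2^-1): cancels prior s2. Stack: []
Reduced word: (empty)

Answer: yes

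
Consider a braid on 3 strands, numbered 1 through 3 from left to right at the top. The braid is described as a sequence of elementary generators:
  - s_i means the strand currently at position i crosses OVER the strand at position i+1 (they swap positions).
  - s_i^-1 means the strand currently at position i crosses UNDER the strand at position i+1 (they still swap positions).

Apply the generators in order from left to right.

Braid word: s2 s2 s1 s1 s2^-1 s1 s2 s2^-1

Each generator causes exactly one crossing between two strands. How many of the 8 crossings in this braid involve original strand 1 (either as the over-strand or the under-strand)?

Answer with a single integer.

Gen 1: crossing 2x3. Involves strand 1? no. Count so far: 0
Gen 2: crossing 3x2. Involves strand 1? no. Count so far: 0
Gen 3: crossing 1x2. Involves strand 1? yes. Count so far: 1
Gen 4: crossing 2x1. Involves strand 1? yes. Count so far: 2
Gen 5: crossing 2x3. Involves strand 1? no. Count so far: 2
Gen 6: crossing 1x3. Involves strand 1? yes. Count so far: 3
Gen 7: crossing 1x2. Involves strand 1? yes. Count so far: 4
Gen 8: crossing 2x1. Involves strand 1? yes. Count so far: 5

Answer: 5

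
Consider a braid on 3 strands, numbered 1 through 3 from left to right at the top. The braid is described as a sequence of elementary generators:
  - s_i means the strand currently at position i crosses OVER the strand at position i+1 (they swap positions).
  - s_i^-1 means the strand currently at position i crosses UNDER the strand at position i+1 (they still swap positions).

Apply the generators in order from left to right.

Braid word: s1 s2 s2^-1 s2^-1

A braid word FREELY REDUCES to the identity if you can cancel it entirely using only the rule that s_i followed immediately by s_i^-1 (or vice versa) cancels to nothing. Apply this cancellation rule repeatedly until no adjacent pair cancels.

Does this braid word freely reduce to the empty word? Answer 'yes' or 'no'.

Answer: no

Derivation:
Gen 1 (s1): push. Stack: [s1]
Gen 2 (s2): push. Stack: [s1 s2]
Gen 3 (s2^-1): cancels prior s2. Stack: [s1]
Gen 4 (s2^-1): push. Stack: [s1 s2^-1]
Reduced word: s1 s2^-1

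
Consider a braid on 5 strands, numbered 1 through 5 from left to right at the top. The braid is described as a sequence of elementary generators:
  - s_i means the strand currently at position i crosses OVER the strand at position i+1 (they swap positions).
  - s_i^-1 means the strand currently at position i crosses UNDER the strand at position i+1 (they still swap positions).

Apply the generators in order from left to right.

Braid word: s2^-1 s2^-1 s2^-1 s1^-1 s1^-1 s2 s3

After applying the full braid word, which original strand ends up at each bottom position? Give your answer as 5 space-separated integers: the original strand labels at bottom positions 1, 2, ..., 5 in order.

Answer: 1 2 4 3 5

Derivation:
Gen 1 (s2^-1): strand 2 crosses under strand 3. Perm now: [1 3 2 4 5]
Gen 2 (s2^-1): strand 3 crosses under strand 2. Perm now: [1 2 3 4 5]
Gen 3 (s2^-1): strand 2 crosses under strand 3. Perm now: [1 3 2 4 5]
Gen 4 (s1^-1): strand 1 crosses under strand 3. Perm now: [3 1 2 4 5]
Gen 5 (s1^-1): strand 3 crosses under strand 1. Perm now: [1 3 2 4 5]
Gen 6 (s2): strand 3 crosses over strand 2. Perm now: [1 2 3 4 5]
Gen 7 (s3): strand 3 crosses over strand 4. Perm now: [1 2 4 3 5]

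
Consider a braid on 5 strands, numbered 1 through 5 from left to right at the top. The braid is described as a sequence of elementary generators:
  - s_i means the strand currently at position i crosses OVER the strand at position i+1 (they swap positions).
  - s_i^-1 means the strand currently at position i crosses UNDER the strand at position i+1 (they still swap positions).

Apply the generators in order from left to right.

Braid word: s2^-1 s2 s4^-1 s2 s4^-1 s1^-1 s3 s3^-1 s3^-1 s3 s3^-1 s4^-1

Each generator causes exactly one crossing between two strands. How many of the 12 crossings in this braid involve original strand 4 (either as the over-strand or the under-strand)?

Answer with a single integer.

Answer: 7

Derivation:
Gen 1: crossing 2x3. Involves strand 4? no. Count so far: 0
Gen 2: crossing 3x2. Involves strand 4? no. Count so far: 0
Gen 3: crossing 4x5. Involves strand 4? yes. Count so far: 1
Gen 4: crossing 2x3. Involves strand 4? no. Count so far: 1
Gen 5: crossing 5x4. Involves strand 4? yes. Count so far: 2
Gen 6: crossing 1x3. Involves strand 4? no. Count so far: 2
Gen 7: crossing 2x4. Involves strand 4? yes. Count so far: 3
Gen 8: crossing 4x2. Involves strand 4? yes. Count so far: 4
Gen 9: crossing 2x4. Involves strand 4? yes. Count so far: 5
Gen 10: crossing 4x2. Involves strand 4? yes. Count so far: 6
Gen 11: crossing 2x4. Involves strand 4? yes. Count so far: 7
Gen 12: crossing 2x5. Involves strand 4? no. Count so far: 7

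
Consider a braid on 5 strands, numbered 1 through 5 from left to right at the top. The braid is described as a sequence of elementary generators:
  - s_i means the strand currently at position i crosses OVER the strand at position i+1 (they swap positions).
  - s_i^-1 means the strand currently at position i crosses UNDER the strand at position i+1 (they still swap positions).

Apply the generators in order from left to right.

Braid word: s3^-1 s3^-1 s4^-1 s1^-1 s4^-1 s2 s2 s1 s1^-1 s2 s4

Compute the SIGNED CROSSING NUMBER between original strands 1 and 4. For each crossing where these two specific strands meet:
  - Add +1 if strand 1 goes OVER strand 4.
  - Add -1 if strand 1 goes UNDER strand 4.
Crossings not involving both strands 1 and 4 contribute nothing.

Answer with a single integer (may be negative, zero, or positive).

Gen 1: crossing 3x4. Both 1&4? no. Sum: 0
Gen 2: crossing 4x3. Both 1&4? no. Sum: 0
Gen 3: crossing 4x5. Both 1&4? no. Sum: 0
Gen 4: crossing 1x2. Both 1&4? no. Sum: 0
Gen 5: crossing 5x4. Both 1&4? no. Sum: 0
Gen 6: crossing 1x3. Both 1&4? no. Sum: 0
Gen 7: crossing 3x1. Both 1&4? no. Sum: 0
Gen 8: crossing 2x1. Both 1&4? no. Sum: 0
Gen 9: crossing 1x2. Both 1&4? no. Sum: 0
Gen 10: crossing 1x3. Both 1&4? no. Sum: 0
Gen 11: crossing 4x5. Both 1&4? no. Sum: 0

Answer: 0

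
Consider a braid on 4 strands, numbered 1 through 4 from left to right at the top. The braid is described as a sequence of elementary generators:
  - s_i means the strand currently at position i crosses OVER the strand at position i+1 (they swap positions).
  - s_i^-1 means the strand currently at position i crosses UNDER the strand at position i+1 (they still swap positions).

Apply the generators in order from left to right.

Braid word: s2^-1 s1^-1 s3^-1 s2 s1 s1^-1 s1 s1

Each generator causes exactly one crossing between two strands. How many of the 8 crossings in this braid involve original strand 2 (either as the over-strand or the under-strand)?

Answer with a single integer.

Answer: 2

Derivation:
Gen 1: crossing 2x3. Involves strand 2? yes. Count so far: 1
Gen 2: crossing 1x3. Involves strand 2? no. Count so far: 1
Gen 3: crossing 2x4. Involves strand 2? yes. Count so far: 2
Gen 4: crossing 1x4. Involves strand 2? no. Count so far: 2
Gen 5: crossing 3x4. Involves strand 2? no. Count so far: 2
Gen 6: crossing 4x3. Involves strand 2? no. Count so far: 2
Gen 7: crossing 3x4. Involves strand 2? no. Count so far: 2
Gen 8: crossing 4x3. Involves strand 2? no. Count so far: 2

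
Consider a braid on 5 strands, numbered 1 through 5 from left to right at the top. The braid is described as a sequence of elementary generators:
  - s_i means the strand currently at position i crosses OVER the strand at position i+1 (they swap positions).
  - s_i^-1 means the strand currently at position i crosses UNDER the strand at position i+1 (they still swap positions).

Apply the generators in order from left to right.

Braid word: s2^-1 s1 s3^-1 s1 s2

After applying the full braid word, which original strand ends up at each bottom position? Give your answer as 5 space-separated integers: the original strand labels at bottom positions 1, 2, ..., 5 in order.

Answer: 1 4 3 2 5

Derivation:
Gen 1 (s2^-1): strand 2 crosses under strand 3. Perm now: [1 3 2 4 5]
Gen 2 (s1): strand 1 crosses over strand 3. Perm now: [3 1 2 4 5]
Gen 3 (s3^-1): strand 2 crosses under strand 4. Perm now: [3 1 4 2 5]
Gen 4 (s1): strand 3 crosses over strand 1. Perm now: [1 3 4 2 5]
Gen 5 (s2): strand 3 crosses over strand 4. Perm now: [1 4 3 2 5]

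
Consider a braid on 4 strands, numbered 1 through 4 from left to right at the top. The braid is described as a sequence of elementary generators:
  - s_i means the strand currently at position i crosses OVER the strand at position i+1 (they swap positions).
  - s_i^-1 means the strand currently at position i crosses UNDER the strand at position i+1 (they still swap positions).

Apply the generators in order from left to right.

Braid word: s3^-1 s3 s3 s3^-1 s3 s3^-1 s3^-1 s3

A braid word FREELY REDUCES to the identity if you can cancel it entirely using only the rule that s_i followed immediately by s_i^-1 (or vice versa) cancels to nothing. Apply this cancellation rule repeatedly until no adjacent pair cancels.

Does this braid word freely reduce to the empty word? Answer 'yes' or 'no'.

Gen 1 (s3^-1): push. Stack: [s3^-1]
Gen 2 (s3): cancels prior s3^-1. Stack: []
Gen 3 (s3): push. Stack: [s3]
Gen 4 (s3^-1): cancels prior s3. Stack: []
Gen 5 (s3): push. Stack: [s3]
Gen 6 (s3^-1): cancels prior s3. Stack: []
Gen 7 (s3^-1): push. Stack: [s3^-1]
Gen 8 (s3): cancels prior s3^-1. Stack: []
Reduced word: (empty)

Answer: yes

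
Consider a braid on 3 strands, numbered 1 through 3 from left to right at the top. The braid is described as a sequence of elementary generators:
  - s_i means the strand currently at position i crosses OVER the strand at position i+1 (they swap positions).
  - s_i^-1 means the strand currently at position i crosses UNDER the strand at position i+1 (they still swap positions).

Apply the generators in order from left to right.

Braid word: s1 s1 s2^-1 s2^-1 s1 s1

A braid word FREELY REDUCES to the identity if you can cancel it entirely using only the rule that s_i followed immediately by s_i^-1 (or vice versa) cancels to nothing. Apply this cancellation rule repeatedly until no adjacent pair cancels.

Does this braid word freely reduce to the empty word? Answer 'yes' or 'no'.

Gen 1 (s1): push. Stack: [s1]
Gen 2 (s1): push. Stack: [s1 s1]
Gen 3 (s2^-1): push. Stack: [s1 s1 s2^-1]
Gen 4 (s2^-1): push. Stack: [s1 s1 s2^-1 s2^-1]
Gen 5 (s1): push. Stack: [s1 s1 s2^-1 s2^-1 s1]
Gen 6 (s1): push. Stack: [s1 s1 s2^-1 s2^-1 s1 s1]
Reduced word: s1 s1 s2^-1 s2^-1 s1 s1

Answer: no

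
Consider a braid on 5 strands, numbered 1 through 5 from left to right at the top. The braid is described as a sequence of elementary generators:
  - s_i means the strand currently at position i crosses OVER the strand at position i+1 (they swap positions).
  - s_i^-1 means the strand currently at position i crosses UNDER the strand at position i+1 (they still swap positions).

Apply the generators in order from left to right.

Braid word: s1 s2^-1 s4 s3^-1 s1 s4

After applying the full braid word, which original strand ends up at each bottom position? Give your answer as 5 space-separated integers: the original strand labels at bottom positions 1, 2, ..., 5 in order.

Answer: 3 2 5 4 1

Derivation:
Gen 1 (s1): strand 1 crosses over strand 2. Perm now: [2 1 3 4 5]
Gen 2 (s2^-1): strand 1 crosses under strand 3. Perm now: [2 3 1 4 5]
Gen 3 (s4): strand 4 crosses over strand 5. Perm now: [2 3 1 5 4]
Gen 4 (s3^-1): strand 1 crosses under strand 5. Perm now: [2 3 5 1 4]
Gen 5 (s1): strand 2 crosses over strand 3. Perm now: [3 2 5 1 4]
Gen 6 (s4): strand 1 crosses over strand 4. Perm now: [3 2 5 4 1]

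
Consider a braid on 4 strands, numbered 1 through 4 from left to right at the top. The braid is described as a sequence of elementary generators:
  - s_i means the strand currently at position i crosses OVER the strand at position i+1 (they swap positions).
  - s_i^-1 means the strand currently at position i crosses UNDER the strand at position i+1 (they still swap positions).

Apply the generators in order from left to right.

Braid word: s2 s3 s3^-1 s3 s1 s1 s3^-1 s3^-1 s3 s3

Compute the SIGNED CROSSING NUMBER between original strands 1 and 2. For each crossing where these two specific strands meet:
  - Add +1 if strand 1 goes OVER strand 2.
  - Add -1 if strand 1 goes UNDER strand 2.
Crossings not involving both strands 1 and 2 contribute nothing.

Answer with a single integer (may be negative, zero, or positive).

Gen 1: crossing 2x3. Both 1&2? no. Sum: 0
Gen 2: crossing 2x4. Both 1&2? no. Sum: 0
Gen 3: crossing 4x2. Both 1&2? no. Sum: 0
Gen 4: crossing 2x4. Both 1&2? no. Sum: 0
Gen 5: crossing 1x3. Both 1&2? no. Sum: 0
Gen 6: crossing 3x1. Both 1&2? no. Sum: 0
Gen 7: crossing 4x2. Both 1&2? no. Sum: 0
Gen 8: crossing 2x4. Both 1&2? no. Sum: 0
Gen 9: crossing 4x2. Both 1&2? no. Sum: 0
Gen 10: crossing 2x4. Both 1&2? no. Sum: 0

Answer: 0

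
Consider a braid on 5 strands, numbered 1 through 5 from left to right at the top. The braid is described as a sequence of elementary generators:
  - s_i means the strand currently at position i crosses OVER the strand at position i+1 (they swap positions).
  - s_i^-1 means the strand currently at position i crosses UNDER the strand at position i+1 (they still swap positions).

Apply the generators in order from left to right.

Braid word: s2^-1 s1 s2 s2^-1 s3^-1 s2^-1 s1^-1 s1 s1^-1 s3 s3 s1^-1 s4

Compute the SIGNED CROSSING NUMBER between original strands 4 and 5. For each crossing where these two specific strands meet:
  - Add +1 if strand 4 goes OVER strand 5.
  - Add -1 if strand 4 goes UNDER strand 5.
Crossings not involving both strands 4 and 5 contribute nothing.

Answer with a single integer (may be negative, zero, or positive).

Answer: 0

Derivation:
Gen 1: crossing 2x3. Both 4&5? no. Sum: 0
Gen 2: crossing 1x3. Both 4&5? no. Sum: 0
Gen 3: crossing 1x2. Both 4&5? no. Sum: 0
Gen 4: crossing 2x1. Both 4&5? no. Sum: 0
Gen 5: crossing 2x4. Both 4&5? no. Sum: 0
Gen 6: crossing 1x4. Both 4&5? no. Sum: 0
Gen 7: crossing 3x4. Both 4&5? no. Sum: 0
Gen 8: crossing 4x3. Both 4&5? no. Sum: 0
Gen 9: crossing 3x4. Both 4&5? no. Sum: 0
Gen 10: crossing 1x2. Both 4&5? no. Sum: 0
Gen 11: crossing 2x1. Both 4&5? no. Sum: 0
Gen 12: crossing 4x3. Both 4&5? no. Sum: 0
Gen 13: crossing 2x5. Both 4&5? no. Sum: 0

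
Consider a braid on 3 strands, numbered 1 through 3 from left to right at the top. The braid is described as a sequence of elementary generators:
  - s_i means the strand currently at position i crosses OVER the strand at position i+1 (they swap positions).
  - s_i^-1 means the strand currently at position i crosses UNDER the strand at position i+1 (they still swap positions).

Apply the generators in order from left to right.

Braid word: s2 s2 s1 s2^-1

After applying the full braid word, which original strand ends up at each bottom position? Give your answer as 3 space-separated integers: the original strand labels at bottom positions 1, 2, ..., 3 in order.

Gen 1 (s2): strand 2 crosses over strand 3. Perm now: [1 3 2]
Gen 2 (s2): strand 3 crosses over strand 2. Perm now: [1 2 3]
Gen 3 (s1): strand 1 crosses over strand 2. Perm now: [2 1 3]
Gen 4 (s2^-1): strand 1 crosses under strand 3. Perm now: [2 3 1]

Answer: 2 3 1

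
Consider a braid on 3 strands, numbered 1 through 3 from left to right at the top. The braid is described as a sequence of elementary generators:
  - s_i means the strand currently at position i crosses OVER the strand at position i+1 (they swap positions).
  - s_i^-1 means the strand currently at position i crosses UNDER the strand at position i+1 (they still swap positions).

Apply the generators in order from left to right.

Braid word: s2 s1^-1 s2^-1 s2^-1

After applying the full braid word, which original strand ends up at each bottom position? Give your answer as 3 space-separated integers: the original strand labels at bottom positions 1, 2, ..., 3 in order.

Answer: 3 1 2

Derivation:
Gen 1 (s2): strand 2 crosses over strand 3. Perm now: [1 3 2]
Gen 2 (s1^-1): strand 1 crosses under strand 3. Perm now: [3 1 2]
Gen 3 (s2^-1): strand 1 crosses under strand 2. Perm now: [3 2 1]
Gen 4 (s2^-1): strand 2 crosses under strand 1. Perm now: [3 1 2]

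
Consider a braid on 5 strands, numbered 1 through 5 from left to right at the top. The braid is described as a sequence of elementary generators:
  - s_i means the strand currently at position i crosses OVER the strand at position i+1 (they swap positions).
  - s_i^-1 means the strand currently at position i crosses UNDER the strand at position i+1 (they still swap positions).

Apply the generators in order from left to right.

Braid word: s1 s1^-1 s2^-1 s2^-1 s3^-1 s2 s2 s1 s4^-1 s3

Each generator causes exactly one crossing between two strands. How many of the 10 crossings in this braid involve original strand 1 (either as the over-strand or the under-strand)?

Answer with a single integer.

Gen 1: crossing 1x2. Involves strand 1? yes. Count so far: 1
Gen 2: crossing 2x1. Involves strand 1? yes. Count so far: 2
Gen 3: crossing 2x3. Involves strand 1? no. Count so far: 2
Gen 4: crossing 3x2. Involves strand 1? no. Count so far: 2
Gen 5: crossing 3x4. Involves strand 1? no. Count so far: 2
Gen 6: crossing 2x4. Involves strand 1? no. Count so far: 2
Gen 7: crossing 4x2. Involves strand 1? no. Count so far: 2
Gen 8: crossing 1x2. Involves strand 1? yes. Count so far: 3
Gen 9: crossing 3x5. Involves strand 1? no. Count so far: 3
Gen 10: crossing 4x5. Involves strand 1? no. Count so far: 3

Answer: 3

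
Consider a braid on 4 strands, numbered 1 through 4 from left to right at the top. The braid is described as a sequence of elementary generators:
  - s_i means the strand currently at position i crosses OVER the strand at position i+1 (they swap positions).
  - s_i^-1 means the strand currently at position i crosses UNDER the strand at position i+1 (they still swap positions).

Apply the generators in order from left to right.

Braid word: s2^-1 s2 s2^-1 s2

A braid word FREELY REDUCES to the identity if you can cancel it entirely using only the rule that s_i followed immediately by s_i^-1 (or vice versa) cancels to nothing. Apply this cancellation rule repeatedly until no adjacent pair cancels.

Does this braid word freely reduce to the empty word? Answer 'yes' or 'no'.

Gen 1 (s2^-1): push. Stack: [s2^-1]
Gen 2 (s2): cancels prior s2^-1. Stack: []
Gen 3 (s2^-1): push. Stack: [s2^-1]
Gen 4 (s2): cancels prior s2^-1. Stack: []
Reduced word: (empty)

Answer: yes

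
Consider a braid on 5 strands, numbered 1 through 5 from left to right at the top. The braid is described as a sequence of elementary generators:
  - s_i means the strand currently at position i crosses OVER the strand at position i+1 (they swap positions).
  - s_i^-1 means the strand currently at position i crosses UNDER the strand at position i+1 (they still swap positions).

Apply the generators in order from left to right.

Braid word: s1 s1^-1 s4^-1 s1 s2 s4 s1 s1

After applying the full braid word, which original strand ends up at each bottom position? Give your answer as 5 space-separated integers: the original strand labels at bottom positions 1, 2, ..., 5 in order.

Gen 1 (s1): strand 1 crosses over strand 2. Perm now: [2 1 3 4 5]
Gen 2 (s1^-1): strand 2 crosses under strand 1. Perm now: [1 2 3 4 5]
Gen 3 (s4^-1): strand 4 crosses under strand 5. Perm now: [1 2 3 5 4]
Gen 4 (s1): strand 1 crosses over strand 2. Perm now: [2 1 3 5 4]
Gen 5 (s2): strand 1 crosses over strand 3. Perm now: [2 3 1 5 4]
Gen 6 (s4): strand 5 crosses over strand 4. Perm now: [2 3 1 4 5]
Gen 7 (s1): strand 2 crosses over strand 3. Perm now: [3 2 1 4 5]
Gen 8 (s1): strand 3 crosses over strand 2. Perm now: [2 3 1 4 5]

Answer: 2 3 1 4 5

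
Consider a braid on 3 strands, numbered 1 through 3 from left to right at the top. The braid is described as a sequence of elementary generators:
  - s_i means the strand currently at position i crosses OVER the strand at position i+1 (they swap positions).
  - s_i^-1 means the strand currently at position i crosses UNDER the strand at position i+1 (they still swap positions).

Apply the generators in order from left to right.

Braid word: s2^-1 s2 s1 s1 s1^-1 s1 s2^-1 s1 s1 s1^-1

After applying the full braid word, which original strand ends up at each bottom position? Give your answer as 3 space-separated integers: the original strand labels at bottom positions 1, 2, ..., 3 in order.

Answer: 3 1 2

Derivation:
Gen 1 (s2^-1): strand 2 crosses under strand 3. Perm now: [1 3 2]
Gen 2 (s2): strand 3 crosses over strand 2. Perm now: [1 2 3]
Gen 3 (s1): strand 1 crosses over strand 2. Perm now: [2 1 3]
Gen 4 (s1): strand 2 crosses over strand 1. Perm now: [1 2 3]
Gen 5 (s1^-1): strand 1 crosses under strand 2. Perm now: [2 1 3]
Gen 6 (s1): strand 2 crosses over strand 1. Perm now: [1 2 3]
Gen 7 (s2^-1): strand 2 crosses under strand 3. Perm now: [1 3 2]
Gen 8 (s1): strand 1 crosses over strand 3. Perm now: [3 1 2]
Gen 9 (s1): strand 3 crosses over strand 1. Perm now: [1 3 2]
Gen 10 (s1^-1): strand 1 crosses under strand 3. Perm now: [3 1 2]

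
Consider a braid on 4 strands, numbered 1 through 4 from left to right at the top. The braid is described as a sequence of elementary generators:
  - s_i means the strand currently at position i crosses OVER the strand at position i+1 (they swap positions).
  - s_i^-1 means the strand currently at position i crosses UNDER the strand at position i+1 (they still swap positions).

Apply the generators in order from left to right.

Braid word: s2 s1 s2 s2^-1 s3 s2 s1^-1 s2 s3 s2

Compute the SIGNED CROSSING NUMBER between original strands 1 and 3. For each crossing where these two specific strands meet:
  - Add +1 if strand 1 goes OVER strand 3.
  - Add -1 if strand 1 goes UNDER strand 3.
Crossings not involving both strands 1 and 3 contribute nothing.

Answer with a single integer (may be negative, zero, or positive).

Answer: 0

Derivation:
Gen 1: crossing 2x3. Both 1&3? no. Sum: 0
Gen 2: 1 over 3. Both 1&3? yes. Contrib: +1. Sum: 1
Gen 3: crossing 1x2. Both 1&3? no. Sum: 1
Gen 4: crossing 2x1. Both 1&3? no. Sum: 1
Gen 5: crossing 2x4. Both 1&3? no. Sum: 1
Gen 6: crossing 1x4. Both 1&3? no. Sum: 1
Gen 7: crossing 3x4. Both 1&3? no. Sum: 1
Gen 8: 3 over 1. Both 1&3? yes. Contrib: -1. Sum: 0
Gen 9: crossing 3x2. Both 1&3? no. Sum: 0
Gen 10: crossing 1x2. Both 1&3? no. Sum: 0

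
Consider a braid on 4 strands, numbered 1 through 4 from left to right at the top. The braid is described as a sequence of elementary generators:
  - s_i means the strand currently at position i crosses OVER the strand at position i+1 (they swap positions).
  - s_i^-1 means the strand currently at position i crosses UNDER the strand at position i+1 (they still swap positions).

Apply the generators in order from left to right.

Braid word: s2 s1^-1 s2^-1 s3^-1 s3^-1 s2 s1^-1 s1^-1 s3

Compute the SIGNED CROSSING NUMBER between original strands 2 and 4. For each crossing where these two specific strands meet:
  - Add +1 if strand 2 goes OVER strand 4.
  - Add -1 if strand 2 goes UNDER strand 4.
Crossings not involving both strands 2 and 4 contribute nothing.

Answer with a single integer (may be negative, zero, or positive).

Answer: 1

Derivation:
Gen 1: crossing 2x3. Both 2&4? no. Sum: 0
Gen 2: crossing 1x3. Both 2&4? no. Sum: 0
Gen 3: crossing 1x2. Both 2&4? no. Sum: 0
Gen 4: crossing 1x4. Both 2&4? no. Sum: 0
Gen 5: crossing 4x1. Both 2&4? no. Sum: 0
Gen 6: crossing 2x1. Both 2&4? no. Sum: 0
Gen 7: crossing 3x1. Both 2&4? no. Sum: 0
Gen 8: crossing 1x3. Both 2&4? no. Sum: 0
Gen 9: 2 over 4. Both 2&4? yes. Contrib: +1. Sum: 1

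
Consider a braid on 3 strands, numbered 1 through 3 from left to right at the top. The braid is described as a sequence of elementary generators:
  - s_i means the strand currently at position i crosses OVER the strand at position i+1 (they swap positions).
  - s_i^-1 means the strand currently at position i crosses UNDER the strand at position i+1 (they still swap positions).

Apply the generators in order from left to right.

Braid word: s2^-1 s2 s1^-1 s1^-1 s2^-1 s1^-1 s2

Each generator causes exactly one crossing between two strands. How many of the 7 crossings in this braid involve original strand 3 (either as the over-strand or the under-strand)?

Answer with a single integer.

Gen 1: crossing 2x3. Involves strand 3? yes. Count so far: 1
Gen 2: crossing 3x2. Involves strand 3? yes. Count so far: 2
Gen 3: crossing 1x2. Involves strand 3? no. Count so far: 2
Gen 4: crossing 2x1. Involves strand 3? no. Count so far: 2
Gen 5: crossing 2x3. Involves strand 3? yes. Count so far: 3
Gen 6: crossing 1x3. Involves strand 3? yes. Count so far: 4
Gen 7: crossing 1x2. Involves strand 3? no. Count so far: 4

Answer: 4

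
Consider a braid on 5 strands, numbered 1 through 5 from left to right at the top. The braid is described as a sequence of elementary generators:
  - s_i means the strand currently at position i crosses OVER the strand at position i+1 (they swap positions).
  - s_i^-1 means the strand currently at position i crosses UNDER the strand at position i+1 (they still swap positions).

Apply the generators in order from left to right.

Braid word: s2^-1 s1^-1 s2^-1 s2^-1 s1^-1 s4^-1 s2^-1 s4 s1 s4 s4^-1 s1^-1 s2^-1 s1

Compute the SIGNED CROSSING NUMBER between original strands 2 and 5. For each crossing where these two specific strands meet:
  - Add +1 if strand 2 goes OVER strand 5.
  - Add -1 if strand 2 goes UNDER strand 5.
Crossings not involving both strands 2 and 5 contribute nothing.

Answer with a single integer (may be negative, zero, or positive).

Answer: 0

Derivation:
Gen 1: crossing 2x3. Both 2&5? no. Sum: 0
Gen 2: crossing 1x3. Both 2&5? no. Sum: 0
Gen 3: crossing 1x2. Both 2&5? no. Sum: 0
Gen 4: crossing 2x1. Both 2&5? no. Sum: 0
Gen 5: crossing 3x1. Both 2&5? no. Sum: 0
Gen 6: crossing 4x5. Both 2&5? no. Sum: 0
Gen 7: crossing 3x2. Both 2&5? no. Sum: 0
Gen 8: crossing 5x4. Both 2&5? no. Sum: 0
Gen 9: crossing 1x2. Both 2&5? no. Sum: 0
Gen 10: crossing 4x5. Both 2&5? no. Sum: 0
Gen 11: crossing 5x4. Both 2&5? no. Sum: 0
Gen 12: crossing 2x1. Both 2&5? no. Sum: 0
Gen 13: crossing 2x3. Both 2&5? no. Sum: 0
Gen 14: crossing 1x3. Both 2&5? no. Sum: 0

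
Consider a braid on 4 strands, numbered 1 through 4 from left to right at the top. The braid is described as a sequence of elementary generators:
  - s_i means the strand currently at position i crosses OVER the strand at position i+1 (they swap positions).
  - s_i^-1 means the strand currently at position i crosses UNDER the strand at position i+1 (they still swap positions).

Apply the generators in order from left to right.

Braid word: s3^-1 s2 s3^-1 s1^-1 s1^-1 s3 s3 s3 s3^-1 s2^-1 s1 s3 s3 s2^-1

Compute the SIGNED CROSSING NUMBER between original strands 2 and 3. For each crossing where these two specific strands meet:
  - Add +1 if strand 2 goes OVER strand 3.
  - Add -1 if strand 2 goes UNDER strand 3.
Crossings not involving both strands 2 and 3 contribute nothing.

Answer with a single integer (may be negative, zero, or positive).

Gen 1: crossing 3x4. Both 2&3? no. Sum: 0
Gen 2: crossing 2x4. Both 2&3? no. Sum: 0
Gen 3: 2 under 3. Both 2&3? yes. Contrib: -1. Sum: -1
Gen 4: crossing 1x4. Both 2&3? no. Sum: -1
Gen 5: crossing 4x1. Both 2&3? no. Sum: -1
Gen 6: 3 over 2. Both 2&3? yes. Contrib: -1. Sum: -2
Gen 7: 2 over 3. Both 2&3? yes. Contrib: +1. Sum: -1
Gen 8: 3 over 2. Both 2&3? yes. Contrib: -1. Sum: -2
Gen 9: 2 under 3. Both 2&3? yes. Contrib: -1. Sum: -3
Gen 10: crossing 4x3. Both 2&3? no. Sum: -3
Gen 11: crossing 1x3. Both 2&3? no. Sum: -3
Gen 12: crossing 4x2. Both 2&3? no. Sum: -3
Gen 13: crossing 2x4. Both 2&3? no. Sum: -3
Gen 14: crossing 1x4. Both 2&3? no. Sum: -3

Answer: -3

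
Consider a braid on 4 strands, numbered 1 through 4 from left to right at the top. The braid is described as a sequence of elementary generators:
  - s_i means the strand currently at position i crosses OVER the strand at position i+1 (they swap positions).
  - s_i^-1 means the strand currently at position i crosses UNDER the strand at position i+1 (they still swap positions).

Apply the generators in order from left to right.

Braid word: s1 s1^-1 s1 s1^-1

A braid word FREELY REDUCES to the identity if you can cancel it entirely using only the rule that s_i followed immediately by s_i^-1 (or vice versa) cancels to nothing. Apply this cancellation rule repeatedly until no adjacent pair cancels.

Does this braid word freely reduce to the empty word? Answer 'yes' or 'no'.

Gen 1 (s1): push. Stack: [s1]
Gen 2 (s1^-1): cancels prior s1. Stack: []
Gen 3 (s1): push. Stack: [s1]
Gen 4 (s1^-1): cancels prior s1. Stack: []
Reduced word: (empty)

Answer: yes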